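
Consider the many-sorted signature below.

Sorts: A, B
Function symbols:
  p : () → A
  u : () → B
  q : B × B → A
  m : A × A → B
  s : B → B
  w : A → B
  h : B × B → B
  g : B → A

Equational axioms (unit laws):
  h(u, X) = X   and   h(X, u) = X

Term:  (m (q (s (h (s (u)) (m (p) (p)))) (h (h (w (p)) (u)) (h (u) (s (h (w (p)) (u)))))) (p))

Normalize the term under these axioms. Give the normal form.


1. (m (q (s (h (s (u)) (m (p) (p)))) (h (h (w (p)) (u)) (h (u) (s (h (w (p)) (u)))))) (p))  →  (m (q (s (h (s (u)) (m (p) (p)))) (h (w (p)) (h (u) (s (h (w (p)) (u)))))) (p))
2. (m (q (s (h (s (u)) (m (p) (p)))) (h (w (p)) (h (u) (s (h (w (p)) (u)))))) (p))  →  (m (q (s (h (s (u)) (m (p) (p)))) (h (w (p)) (s (h (w (p)) (u))))) (p))
3. (m (q (s (h (s (u)) (m (p) (p)))) (h (w (p)) (s (h (w (p)) (u))))) (p))  →  (m (q (s (h (s (u)) (m (p) (p)))) (h (w (p)) (s (w (p))))) (p))

normal form = (m (q (s (h (s (u)) (m (p) (p)))) (h (w (p)) (s (w (p))))) (p))


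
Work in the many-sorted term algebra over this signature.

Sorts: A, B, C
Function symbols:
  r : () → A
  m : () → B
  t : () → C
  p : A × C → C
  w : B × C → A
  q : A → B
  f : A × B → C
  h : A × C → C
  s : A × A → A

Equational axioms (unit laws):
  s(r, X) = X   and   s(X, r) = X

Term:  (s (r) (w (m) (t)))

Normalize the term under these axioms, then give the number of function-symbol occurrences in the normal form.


size = 3

1. (s (r) (w (m) (t)))  →  (w (m) (t))
normal form: (w (m) (t))


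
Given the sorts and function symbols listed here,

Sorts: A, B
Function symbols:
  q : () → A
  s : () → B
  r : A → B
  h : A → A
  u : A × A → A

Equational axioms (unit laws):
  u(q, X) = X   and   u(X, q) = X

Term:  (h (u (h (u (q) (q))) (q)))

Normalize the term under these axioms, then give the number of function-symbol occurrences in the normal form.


size = 3

1. (h (u (h (u (q) (q))) (q)))  →  (h (h (u (q) (q))))
2. (h (h (u (q) (q))))  →  (h (h (q)))
normal form: (h (h (q)))


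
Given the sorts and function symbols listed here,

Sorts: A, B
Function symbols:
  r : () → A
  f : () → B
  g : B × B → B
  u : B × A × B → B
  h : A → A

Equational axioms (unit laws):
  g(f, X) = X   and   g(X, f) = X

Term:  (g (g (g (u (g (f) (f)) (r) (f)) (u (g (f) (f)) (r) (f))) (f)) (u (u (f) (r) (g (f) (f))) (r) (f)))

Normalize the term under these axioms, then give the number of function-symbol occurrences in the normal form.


1. (g (g (g (u (g (f) (f)) (r) (f)) (u (g (f) (f)) (r) (f))) (f)) (u (u (f) (r) (g (f) (f))) (r) (f)))  →  (g (g (u (g (f) (f)) (r) (f)) (u (g (f) (f)) (r) (f))) (u (u (f) (r) (g (f) (f))) (r) (f)))
2. (g (g (u (g (f) (f)) (r) (f)) (u (g (f) (f)) (r) (f))) (u (u (f) (r) (g (f) (f))) (r) (f)))  →  (g (g (u (f) (r) (f)) (u (g (f) (f)) (r) (f))) (u (u (f) (r) (g (f) (f))) (r) (f)))
3. (g (g (u (f) (r) (f)) (u (g (f) (f)) (r) (f))) (u (u (f) (r) (g (f) (f))) (r) (f)))  →  (g (g (u (f) (r) (f)) (u (f) (r) (f))) (u (u (f) (r) (g (f) (f))) (r) (f)))
4. (g (g (u (f) (r) (f)) (u (f) (r) (f))) (u (u (f) (r) (g (f) (f))) (r) (f)))  →  (g (g (u (f) (r) (f)) (u (f) (r) (f))) (u (u (f) (r) (f)) (r) (f)))
normal form: (g (g (u (f) (r) (f)) (u (f) (r) (f))) (u (u (f) (r) (f)) (r) (f)))

size = 17


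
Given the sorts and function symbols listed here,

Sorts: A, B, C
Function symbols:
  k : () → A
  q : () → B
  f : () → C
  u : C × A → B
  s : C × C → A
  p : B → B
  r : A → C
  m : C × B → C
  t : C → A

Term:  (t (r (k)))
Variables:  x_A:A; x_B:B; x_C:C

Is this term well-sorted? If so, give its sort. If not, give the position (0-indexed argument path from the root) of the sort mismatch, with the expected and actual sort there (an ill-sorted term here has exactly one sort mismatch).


    (k) : A
  (r (k)) : C
(t (r (k))) : A

well-sorted; sort = A


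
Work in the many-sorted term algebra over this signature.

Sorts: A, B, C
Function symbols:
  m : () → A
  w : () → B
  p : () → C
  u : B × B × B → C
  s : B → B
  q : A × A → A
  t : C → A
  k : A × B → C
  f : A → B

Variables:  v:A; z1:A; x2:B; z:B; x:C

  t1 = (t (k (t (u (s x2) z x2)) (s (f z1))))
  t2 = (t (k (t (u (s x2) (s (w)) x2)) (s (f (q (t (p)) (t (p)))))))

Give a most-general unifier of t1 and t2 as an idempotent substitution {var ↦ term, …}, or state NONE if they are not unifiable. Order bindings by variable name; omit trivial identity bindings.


{z ↦ (s (w)), z1 ↦ (q (t (p)) (t (p)))}


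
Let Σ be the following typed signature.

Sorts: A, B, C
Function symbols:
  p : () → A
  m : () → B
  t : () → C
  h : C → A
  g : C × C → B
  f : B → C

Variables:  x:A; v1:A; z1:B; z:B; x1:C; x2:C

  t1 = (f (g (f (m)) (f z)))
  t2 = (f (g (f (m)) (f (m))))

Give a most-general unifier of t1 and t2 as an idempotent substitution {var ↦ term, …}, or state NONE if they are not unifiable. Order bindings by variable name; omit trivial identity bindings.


{z ↦ (m)}


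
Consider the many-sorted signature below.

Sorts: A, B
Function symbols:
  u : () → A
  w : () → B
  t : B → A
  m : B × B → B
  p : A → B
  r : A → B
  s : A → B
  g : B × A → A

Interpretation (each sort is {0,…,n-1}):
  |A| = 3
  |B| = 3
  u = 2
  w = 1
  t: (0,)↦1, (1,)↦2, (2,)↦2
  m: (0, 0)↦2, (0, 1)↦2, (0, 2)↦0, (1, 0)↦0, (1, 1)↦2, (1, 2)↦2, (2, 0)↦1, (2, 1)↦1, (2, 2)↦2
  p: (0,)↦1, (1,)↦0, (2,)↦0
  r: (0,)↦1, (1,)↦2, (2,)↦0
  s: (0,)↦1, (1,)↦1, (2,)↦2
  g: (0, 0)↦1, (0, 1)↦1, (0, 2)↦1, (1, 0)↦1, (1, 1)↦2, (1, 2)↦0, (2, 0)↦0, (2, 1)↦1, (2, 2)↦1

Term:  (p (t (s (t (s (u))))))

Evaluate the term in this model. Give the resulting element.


value = 0

  u = 2
  (s (u)) = s(2,) = 2
  (t (s (u))) = t(2,) = 2
  (s (t (s (u)))) = s(2,) = 2
  (t (s (t (s (u))))) = t(2,) = 2
  (p (t (s (t (s (u)))))) = p(2,) = 0


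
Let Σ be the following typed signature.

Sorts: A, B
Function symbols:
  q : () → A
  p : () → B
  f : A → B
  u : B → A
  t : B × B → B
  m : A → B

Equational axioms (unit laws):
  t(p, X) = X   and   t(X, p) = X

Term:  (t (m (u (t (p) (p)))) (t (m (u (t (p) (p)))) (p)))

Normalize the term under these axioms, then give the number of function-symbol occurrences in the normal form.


1. (t (m (u (t (p) (p)))) (t (m (u (t (p) (p)))) (p)))  →  (t (m (u (p))) (t (m (u (t (p) (p)))) (p)))
2. (t (m (u (p))) (t (m (u (t (p) (p)))) (p)))  →  (t (m (u (p))) (m (u (t (p) (p)))))
3. (t (m (u (p))) (m (u (t (p) (p)))))  →  (t (m (u (p))) (m (u (p))))
normal form: (t (m (u (p))) (m (u (p))))

size = 7


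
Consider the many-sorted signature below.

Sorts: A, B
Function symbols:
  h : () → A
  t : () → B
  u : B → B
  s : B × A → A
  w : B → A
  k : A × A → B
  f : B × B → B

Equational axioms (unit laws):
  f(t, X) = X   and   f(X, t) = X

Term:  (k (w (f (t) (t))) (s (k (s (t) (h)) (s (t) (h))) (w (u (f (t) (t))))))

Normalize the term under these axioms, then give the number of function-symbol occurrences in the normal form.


size = 14

1. (k (w (f (t) (t))) (s (k (s (t) (h)) (s (t) (h))) (w (u (f (t) (t))))))  →  (k (w (t)) (s (k (s (t) (h)) (s (t) (h))) (w (u (f (t) (t))))))
2. (k (w (t)) (s (k (s (t) (h)) (s (t) (h))) (w (u (f (t) (t))))))  →  (k (w (t)) (s (k (s (t) (h)) (s (t) (h))) (w (u (t)))))
normal form: (k (w (t)) (s (k (s (t) (h)) (s (t) (h))) (w (u (t)))))


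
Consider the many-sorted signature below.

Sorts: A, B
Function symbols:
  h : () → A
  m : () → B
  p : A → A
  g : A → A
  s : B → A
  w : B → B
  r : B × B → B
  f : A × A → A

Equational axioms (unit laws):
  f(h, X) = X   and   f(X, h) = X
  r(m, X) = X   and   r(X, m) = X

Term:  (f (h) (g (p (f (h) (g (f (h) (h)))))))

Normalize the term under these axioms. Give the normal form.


normal form = (g (p (g (h))))

1. (f (h) (g (p (f (h) (g (f (h) (h)))))))  →  (g (p (f (h) (g (f (h) (h))))))
2. (g (p (f (h) (g (f (h) (h))))))  →  (g (p (g (f (h) (h)))))
3. (g (p (g (f (h) (h)))))  →  (g (p (g (h))))


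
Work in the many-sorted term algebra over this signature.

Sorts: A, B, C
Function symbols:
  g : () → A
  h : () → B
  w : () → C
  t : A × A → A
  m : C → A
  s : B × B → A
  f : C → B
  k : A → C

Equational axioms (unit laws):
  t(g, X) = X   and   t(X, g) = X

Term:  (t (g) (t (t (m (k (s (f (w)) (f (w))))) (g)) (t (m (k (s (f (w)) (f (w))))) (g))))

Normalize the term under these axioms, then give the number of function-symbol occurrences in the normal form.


1. (t (g) (t (t (m (k (s (f (w)) (f (w))))) (g)) (t (m (k (s (f (w)) (f (w))))) (g))))  →  (t (t (m (k (s (f (w)) (f (w))))) (g)) (t (m (k (s (f (w)) (f (w))))) (g)))
2. (t (t (m (k (s (f (w)) (f (w))))) (g)) (t (m (k (s (f (w)) (f (w))))) (g)))  →  (t (m (k (s (f (w)) (f (w))))) (t (m (k (s (f (w)) (f (w))))) (g)))
3. (t (m (k (s (f (w)) (f (w))))) (t (m (k (s (f (w)) (f (w))))) (g)))  →  (t (m (k (s (f (w)) (f (w))))) (m (k (s (f (w)) (f (w))))))
normal form: (t (m (k (s (f (w)) (f (w))))) (m (k (s (f (w)) (f (w))))))

size = 15


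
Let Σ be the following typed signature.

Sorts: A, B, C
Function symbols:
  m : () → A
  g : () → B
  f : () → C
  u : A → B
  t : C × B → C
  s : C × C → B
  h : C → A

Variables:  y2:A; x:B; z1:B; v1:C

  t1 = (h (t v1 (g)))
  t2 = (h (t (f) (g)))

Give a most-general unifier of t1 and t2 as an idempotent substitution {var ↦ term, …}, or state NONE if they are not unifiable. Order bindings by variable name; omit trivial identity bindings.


{v1 ↦ (f)}


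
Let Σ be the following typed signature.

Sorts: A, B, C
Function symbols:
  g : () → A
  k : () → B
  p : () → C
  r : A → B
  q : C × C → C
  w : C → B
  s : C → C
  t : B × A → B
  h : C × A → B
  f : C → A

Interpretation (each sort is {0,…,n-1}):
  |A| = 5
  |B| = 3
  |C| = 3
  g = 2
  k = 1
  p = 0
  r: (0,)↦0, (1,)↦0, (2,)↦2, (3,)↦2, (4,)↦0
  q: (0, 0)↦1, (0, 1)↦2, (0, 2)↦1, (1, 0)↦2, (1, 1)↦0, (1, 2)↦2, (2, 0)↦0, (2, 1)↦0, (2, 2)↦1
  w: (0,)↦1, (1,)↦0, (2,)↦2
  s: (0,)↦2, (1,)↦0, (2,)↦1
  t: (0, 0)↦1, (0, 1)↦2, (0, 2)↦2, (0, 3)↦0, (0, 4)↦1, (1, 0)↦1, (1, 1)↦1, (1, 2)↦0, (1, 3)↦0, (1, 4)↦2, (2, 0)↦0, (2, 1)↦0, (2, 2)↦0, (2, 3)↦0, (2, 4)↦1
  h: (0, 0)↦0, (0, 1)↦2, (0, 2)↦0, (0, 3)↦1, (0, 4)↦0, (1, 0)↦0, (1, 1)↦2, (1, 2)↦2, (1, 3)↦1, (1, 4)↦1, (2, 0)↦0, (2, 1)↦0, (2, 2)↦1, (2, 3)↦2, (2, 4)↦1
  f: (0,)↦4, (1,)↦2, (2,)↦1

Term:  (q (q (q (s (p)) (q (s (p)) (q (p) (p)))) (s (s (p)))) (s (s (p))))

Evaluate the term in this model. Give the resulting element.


  p = 0
  (s (p)) = s(0,) = 2
  p = 0
  (s (p)) = s(0,) = 2
  p = 0
  p = 0
  (q (p) (p)) = q(0, 0) = 1
  (q (s (p)) (q (p) (p))) = q(2, 1) = 0
  (q (s (p)) (q (s (p)) (q (p) (p)))) = q(2, 0) = 0
  p = 0
  (s (p)) = s(0,) = 2
  (s (s (p))) = s(2,) = 1
  (q (q (s (p)) (q (s (p)) (q (p) (p)))) (s (s (p)))) = q(0, 1) = 2
  p = 0
  (s (p)) = s(0,) = 2
  (s (s (p))) = s(2,) = 1
  (q (q (q (s (p)) (q (s (p)) (q (p) (p)))) (s (s (p)))) (s (s (p)))) = q(2, 1) = 0

value = 0


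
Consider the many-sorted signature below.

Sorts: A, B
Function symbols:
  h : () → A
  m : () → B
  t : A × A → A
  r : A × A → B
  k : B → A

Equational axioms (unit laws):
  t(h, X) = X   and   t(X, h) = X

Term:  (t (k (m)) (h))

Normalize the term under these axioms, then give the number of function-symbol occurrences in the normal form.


size = 2

1. (t (k (m)) (h))  →  (k (m))
normal form: (k (m))


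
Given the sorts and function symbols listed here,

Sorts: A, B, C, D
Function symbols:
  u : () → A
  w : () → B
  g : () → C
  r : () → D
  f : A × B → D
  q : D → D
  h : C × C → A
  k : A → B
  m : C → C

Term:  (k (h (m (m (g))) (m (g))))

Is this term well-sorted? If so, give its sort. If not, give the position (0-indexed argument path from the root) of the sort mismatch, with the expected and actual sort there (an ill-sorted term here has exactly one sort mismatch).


well-sorted; sort = B

        (g) : C
      (m (g)) : C
    (m (m (g))) : C
      (g) : C
    (m (g)) : C
  (h (m (m (g))) (m (g))) : A
(k (h (m (m (g))) (m (g)))) : B


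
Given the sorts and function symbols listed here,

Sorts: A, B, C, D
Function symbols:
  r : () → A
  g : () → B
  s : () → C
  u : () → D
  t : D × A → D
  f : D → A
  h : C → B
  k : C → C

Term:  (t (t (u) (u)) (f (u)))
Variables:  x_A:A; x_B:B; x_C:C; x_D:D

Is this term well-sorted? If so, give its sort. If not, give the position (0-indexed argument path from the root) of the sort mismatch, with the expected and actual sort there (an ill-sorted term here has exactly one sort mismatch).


    (u) : D
    (u) : D
  (t (u) (u)) : ✗ arg 1 at [0, 1] has sort D, expected A
    (u) : D
  (f (u)) : A

ill-sorted at position [0, 1]: expected A, got D


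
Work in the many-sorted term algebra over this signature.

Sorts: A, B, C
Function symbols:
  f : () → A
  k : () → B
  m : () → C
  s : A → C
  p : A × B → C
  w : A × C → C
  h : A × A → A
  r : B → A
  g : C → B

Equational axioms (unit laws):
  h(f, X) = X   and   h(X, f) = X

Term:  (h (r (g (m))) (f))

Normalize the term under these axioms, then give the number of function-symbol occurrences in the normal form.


size = 3

1. (h (r (g (m))) (f))  →  (r (g (m)))
normal form: (r (g (m)))


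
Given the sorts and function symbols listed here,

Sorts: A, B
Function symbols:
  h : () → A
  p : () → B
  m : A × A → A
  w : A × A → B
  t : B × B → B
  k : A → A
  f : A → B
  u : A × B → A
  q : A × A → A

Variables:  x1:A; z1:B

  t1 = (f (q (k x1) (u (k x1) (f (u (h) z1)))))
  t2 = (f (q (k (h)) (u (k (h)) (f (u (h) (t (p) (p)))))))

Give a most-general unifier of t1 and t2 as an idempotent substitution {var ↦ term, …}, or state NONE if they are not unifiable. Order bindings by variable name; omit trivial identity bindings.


{x1 ↦ (h), z1 ↦ (t (p) (p))}


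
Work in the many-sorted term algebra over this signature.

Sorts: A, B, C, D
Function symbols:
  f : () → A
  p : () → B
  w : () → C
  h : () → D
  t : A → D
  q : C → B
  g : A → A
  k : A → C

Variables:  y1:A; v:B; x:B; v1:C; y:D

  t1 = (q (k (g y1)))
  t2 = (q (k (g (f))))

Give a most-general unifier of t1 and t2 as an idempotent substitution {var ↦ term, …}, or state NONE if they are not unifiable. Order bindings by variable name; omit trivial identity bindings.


{y1 ↦ (f)}


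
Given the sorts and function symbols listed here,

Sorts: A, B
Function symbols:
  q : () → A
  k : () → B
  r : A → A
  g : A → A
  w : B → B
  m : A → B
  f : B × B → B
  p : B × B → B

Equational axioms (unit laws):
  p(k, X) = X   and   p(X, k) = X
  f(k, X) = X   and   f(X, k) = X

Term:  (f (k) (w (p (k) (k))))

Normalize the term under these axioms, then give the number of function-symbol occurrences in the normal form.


size = 2

1. (f (k) (w (p (k) (k))))  →  (w (p (k) (k)))
2. (w (p (k) (k)))  →  (w (k))
normal form: (w (k))


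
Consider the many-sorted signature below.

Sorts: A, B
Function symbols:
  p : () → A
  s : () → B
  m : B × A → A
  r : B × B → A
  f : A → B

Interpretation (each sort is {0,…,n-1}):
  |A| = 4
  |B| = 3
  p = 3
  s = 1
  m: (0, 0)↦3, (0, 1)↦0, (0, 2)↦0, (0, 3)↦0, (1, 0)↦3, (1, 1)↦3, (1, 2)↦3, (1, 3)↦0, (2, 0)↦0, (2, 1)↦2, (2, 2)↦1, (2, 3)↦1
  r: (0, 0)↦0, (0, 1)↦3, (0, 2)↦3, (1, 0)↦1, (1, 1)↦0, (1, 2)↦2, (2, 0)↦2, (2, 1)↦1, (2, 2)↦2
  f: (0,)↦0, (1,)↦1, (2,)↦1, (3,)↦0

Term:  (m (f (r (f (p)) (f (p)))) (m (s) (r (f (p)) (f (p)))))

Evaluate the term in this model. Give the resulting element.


value = 0

  p = 3
  (f (p)) = f(3,) = 0
  p = 3
  (f (p)) = f(3,) = 0
  (r (f (p)) (f (p))) = r(0, 0) = 0
  (f (r (f (p)) (f (p)))) = f(0,) = 0
  s = 1
  p = 3
  (f (p)) = f(3,) = 0
  p = 3
  (f (p)) = f(3,) = 0
  (r (f (p)) (f (p))) = r(0, 0) = 0
  (m (s) (r (f (p)) (f (p)))) = m(1, 0) = 3
  (m (f (r (f (p)) (f (p)))) (m (s) (r (f (p)) (f (p))))) = m(0, 3) = 0


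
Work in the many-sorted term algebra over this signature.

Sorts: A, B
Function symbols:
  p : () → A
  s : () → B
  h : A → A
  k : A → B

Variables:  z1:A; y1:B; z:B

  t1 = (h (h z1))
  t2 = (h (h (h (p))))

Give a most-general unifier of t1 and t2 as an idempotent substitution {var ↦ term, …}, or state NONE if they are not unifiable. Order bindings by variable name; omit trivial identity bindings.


{z1 ↦ (h (p))}


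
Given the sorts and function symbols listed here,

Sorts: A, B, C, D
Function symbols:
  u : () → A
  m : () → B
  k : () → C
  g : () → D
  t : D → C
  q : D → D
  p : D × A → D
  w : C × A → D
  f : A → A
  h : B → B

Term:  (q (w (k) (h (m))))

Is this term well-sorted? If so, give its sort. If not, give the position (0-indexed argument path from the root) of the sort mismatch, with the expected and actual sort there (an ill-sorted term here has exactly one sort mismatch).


ill-sorted at position [0, 1]: expected A, got B

    (k) : C
      (m) : B
    (h (m)) : B
  (w (k) (h (m))) : ✗ arg 1 at [0, 1] has sort B, expected A


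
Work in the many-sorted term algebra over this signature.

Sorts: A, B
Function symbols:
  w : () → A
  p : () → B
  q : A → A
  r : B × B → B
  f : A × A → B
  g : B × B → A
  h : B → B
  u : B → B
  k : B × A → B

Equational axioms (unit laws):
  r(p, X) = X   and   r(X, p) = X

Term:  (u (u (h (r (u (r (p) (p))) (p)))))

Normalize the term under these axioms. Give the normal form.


normal form = (u (u (h (u (p)))))

1. (u (u (h (r (u (r (p) (p))) (p)))))  →  (u (u (h (u (r (p) (p))))))
2. (u (u (h (u (r (p) (p))))))  →  (u (u (h (u (p)))))


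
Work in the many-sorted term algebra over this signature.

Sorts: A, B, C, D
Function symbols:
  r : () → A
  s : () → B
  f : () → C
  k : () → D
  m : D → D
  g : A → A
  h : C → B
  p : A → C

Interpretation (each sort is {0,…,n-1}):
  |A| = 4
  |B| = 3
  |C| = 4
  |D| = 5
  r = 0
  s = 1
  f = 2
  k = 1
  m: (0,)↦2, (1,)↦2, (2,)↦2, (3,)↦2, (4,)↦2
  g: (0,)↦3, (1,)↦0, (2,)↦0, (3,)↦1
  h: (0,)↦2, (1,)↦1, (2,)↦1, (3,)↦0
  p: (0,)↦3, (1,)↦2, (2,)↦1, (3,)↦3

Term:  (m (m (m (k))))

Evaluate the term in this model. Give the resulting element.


  k = 1
  (m (k)) = m(1,) = 2
  (m (m (k))) = m(2,) = 2
  (m (m (m (k)))) = m(2,) = 2

value = 2


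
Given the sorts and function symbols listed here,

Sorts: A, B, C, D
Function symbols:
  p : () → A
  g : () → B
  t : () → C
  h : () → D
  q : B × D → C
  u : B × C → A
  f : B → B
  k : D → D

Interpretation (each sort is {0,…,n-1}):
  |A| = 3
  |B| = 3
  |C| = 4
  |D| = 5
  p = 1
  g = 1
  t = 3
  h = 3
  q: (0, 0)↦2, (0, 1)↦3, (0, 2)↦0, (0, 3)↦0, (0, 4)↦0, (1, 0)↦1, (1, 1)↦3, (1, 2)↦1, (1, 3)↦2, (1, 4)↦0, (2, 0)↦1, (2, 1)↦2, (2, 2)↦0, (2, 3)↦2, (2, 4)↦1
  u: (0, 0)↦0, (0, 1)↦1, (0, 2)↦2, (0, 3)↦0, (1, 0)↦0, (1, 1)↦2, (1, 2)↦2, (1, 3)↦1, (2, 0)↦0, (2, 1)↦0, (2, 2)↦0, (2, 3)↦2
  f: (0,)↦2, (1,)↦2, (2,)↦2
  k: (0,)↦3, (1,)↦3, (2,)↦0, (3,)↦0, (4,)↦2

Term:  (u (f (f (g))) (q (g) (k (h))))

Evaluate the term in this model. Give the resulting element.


value = 0

  g = 1
  (f (g)) = f(1,) = 2
  (f (f (g))) = f(2,) = 2
  g = 1
  h = 3
  (k (h)) = k(3,) = 0
  (q (g) (k (h))) = q(1, 0) = 1
  (u (f (f (g))) (q (g) (k (h)))) = u(2, 1) = 0


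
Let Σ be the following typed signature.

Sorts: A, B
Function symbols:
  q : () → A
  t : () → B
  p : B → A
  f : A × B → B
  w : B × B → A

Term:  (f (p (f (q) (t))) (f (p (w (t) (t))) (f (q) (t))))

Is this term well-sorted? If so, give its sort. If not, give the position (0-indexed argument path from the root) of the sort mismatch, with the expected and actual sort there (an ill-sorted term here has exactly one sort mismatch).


ill-sorted at position [1, 0, 0]: expected B, got A

      (q) : A
      (t) : B
    (f (q) (t)) : B
  (p (f (q) (t))) : A
        (t) : B
        (t) : B
      (w (t) (t)) : A
    (p (w (t) (t))) : ✗ arg 0 at [1, 0, 0] has sort A, expected B
      (q) : A
      (t) : B
    (f (q) (t)) : B


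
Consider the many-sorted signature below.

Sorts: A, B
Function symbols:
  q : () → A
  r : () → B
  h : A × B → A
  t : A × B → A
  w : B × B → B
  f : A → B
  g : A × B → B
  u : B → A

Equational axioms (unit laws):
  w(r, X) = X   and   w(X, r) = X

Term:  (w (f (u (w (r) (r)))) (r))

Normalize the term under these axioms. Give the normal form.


normal form = (f (u (r)))

1. (w (f (u (w (r) (r)))) (r))  →  (f (u (w (r) (r))))
2. (f (u (w (r) (r))))  →  (f (u (r)))


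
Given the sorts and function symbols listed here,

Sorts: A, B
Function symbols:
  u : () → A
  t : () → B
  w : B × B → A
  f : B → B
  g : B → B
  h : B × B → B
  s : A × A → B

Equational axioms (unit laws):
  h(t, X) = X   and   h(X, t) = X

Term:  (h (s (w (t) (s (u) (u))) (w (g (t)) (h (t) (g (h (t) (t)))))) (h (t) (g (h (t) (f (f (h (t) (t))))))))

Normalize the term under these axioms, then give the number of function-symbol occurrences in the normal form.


1. (h (s (w (t) (s (u) (u))) (w (g (t)) (h (t) (g (h (t) (t)))))) (h (t) (g (h (t) (f (f (h (t) (t))))))))  →  (h (s (w (t) (s (u) (u))) (w (g (t)) (g (h (t) (t))))) (h (t) (g (h (t) (f (f (h (t) (t))))))))
2. (h (s (w (t) (s (u) (u))) (w (g (t)) (g (h (t) (t))))) (h (t) (g (h (t) (f (f (h (t) (t))))))))  →  (h (s (w (t) (s (u) (u))) (w (g (t)) (g (t)))) (h (t) (g (h (t) (f (f (h (t) (t))))))))
3. (h (s (w (t) (s (u) (u))) (w (g (t)) (g (t)))) (h (t) (g (h (t) (f (f (h (t) (t))))))))  →  (h (s (w (t) (s (u) (u))) (w (g (t)) (g (t)))) (g (h (t) (f (f (h (t) (t)))))))
4. (h (s (w (t) (s (u) (u))) (w (g (t)) (g (t)))) (g (h (t) (f (f (h (t) (t)))))))  →  (h (s (w (t) (s (u) (u))) (w (g (t)) (g (t)))) (g (f (f (h (t) (t))))))
5. (h (s (w (t) (s (u) (u))) (w (g (t)) (g (t)))) (g (f (f (h (t) (t))))))  →  (h (s (w (t) (s (u) (u))) (w (g (t)) (g (t)))) (g (f (f (t)))))
normal form: (h (s (w (t) (s (u) (u))) (w (g (t)) (g (t)))) (g (f (f (t)))))

size = 16


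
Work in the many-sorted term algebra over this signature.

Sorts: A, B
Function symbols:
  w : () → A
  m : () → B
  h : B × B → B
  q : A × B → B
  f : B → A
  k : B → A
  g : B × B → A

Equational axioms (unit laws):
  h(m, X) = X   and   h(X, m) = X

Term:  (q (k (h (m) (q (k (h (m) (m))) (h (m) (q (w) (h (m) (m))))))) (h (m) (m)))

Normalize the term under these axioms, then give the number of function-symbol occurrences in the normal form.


size = 9

1. (q (k (h (m) (q (k (h (m) (m))) (h (m) (q (w) (h (m) (m))))))) (h (m) (m)))  →  (q (k (q (k (h (m) (m))) (h (m) (q (w) (h (m) (m)))))) (h (m) (m)))
2. (q (k (q (k (h (m) (m))) (h (m) (q (w) (h (m) (m)))))) (h (m) (m)))  →  (q (k (q (k (m)) (h (m) (q (w) (h (m) (m)))))) (h (m) (m)))
3. (q (k (q (k (m)) (h (m) (q (w) (h (m) (m)))))) (h (m) (m)))  →  (q (k (q (k (m)) (q (w) (h (m) (m))))) (h (m) (m)))
4. (q (k (q (k (m)) (q (w) (h (m) (m))))) (h (m) (m)))  →  (q (k (q (k (m)) (q (w) (m)))) (h (m) (m)))
5. (q (k (q (k (m)) (q (w) (m)))) (h (m) (m)))  →  (q (k (q (k (m)) (q (w) (m)))) (m))
normal form: (q (k (q (k (m)) (q (w) (m)))) (m))


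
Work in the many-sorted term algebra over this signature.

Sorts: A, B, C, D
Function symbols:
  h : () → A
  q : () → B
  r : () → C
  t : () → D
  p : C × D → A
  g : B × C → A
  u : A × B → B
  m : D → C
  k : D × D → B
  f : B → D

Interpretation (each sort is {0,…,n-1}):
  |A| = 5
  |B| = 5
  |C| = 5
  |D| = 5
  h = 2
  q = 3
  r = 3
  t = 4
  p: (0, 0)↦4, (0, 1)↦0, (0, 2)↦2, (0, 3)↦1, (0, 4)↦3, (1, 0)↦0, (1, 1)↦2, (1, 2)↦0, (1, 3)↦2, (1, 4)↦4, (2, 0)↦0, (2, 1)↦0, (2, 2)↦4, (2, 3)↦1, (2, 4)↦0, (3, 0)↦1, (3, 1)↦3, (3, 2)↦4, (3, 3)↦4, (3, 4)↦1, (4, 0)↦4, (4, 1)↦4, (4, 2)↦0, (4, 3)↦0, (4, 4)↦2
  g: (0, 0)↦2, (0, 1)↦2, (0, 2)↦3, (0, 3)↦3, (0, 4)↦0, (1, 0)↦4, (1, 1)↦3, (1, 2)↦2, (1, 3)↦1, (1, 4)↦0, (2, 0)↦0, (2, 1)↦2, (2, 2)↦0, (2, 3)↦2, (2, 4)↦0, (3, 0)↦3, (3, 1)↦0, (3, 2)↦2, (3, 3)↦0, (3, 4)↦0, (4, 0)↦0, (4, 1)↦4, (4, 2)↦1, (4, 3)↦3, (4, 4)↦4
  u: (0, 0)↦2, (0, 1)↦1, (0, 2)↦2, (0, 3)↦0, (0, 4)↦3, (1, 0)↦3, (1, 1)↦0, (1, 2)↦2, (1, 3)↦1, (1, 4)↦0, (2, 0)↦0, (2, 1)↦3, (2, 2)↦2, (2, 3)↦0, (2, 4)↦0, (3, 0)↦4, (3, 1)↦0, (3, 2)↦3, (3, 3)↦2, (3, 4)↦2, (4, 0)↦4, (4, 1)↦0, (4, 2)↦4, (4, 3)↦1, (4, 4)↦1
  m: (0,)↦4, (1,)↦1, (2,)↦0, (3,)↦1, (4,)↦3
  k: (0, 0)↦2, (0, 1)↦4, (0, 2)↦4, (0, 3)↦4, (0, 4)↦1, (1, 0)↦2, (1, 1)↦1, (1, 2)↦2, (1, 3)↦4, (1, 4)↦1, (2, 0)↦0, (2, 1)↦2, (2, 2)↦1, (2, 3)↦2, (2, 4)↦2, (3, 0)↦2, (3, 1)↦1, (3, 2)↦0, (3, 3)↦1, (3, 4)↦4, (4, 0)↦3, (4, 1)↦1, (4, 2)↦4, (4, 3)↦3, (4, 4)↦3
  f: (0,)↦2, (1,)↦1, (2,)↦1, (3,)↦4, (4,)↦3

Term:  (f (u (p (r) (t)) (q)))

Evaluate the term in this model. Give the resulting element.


  r = 3
  t = 4
  (p (r) (t)) = p(3, 4) = 1
  q = 3
  (u (p (r) (t)) (q)) = u(1, 3) = 1
  (f (u (p (r) (t)) (q))) = f(1,) = 1

value = 1


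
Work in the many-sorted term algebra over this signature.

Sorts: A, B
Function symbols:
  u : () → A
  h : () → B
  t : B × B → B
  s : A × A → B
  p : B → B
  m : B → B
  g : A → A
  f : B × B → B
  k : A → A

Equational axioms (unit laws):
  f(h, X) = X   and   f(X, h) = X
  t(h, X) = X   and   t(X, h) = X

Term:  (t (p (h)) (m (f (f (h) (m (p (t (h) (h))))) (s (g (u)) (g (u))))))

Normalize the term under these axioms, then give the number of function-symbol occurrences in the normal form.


1. (t (p (h)) (m (f (f (h) (m (p (t (h) (h))))) (s (g (u)) (g (u))))))  →  (t (p (h)) (m (f (m (p (t (h) (h)))) (s (g (u)) (g (u))))))
2. (t (p (h)) (m (f (m (p (t (h) (h)))) (s (g (u)) (g (u))))))  →  (t (p (h)) (m (f (m (p (h))) (s (g (u)) (g (u))))))
normal form: (t (p (h)) (m (f (m (p (h))) (s (g (u)) (g (u))))))

size = 13


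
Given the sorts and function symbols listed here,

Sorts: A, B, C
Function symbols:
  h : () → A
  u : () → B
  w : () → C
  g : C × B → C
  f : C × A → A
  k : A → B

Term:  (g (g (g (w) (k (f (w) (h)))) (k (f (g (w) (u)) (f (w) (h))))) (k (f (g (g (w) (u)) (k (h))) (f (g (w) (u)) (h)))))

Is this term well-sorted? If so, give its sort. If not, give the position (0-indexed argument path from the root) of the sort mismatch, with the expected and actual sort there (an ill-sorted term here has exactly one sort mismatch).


      (w) : C
          (w) : C
          (h) : A
        (f (w) (h)) : A
      (k (f (w) (h))) : B
    (g (w) (k (f (w) (h)))) : C
          (w) : C
          (u) : B
        (g (w) (u)) : C
          (w) : C
          (h) : A
        (f (w) (h)) : A
      (f (g (w) (u)) (f (w) (h))) : A
    (k (f (g (w) (u)) (f (w) (h)))) : B
  (g (g (w) (k (f (w) (h)))) (k (f (g (w) (u)) (f (w) (h))))) : C
          (w) : C
          (u) : B
        (g (w) (u)) : C
          (h) : A
        (k (h)) : B
      (g (g (w) (u)) (k (h))) : C
          (w) : C
          (u) : B
        (g (w) (u)) : C
        (h) : A
      (f (g (w) (u)) (h)) : A
    (f (g (g (w) (u)) (k (h))) (f (g (w) (u)) (h))) : A
  (k (f (g (g (w) (u)) (k (h))) (f (g (w) (u)) (h)))) : B
(g (g (g (w) (k (f (w) (h)))) (k (f (g (w) (u)) (f (w) (h))))) (k (f (g (g (w) (u)) (k (h))) (f (g (w) (u)) (h))))) : C

well-sorted; sort = C


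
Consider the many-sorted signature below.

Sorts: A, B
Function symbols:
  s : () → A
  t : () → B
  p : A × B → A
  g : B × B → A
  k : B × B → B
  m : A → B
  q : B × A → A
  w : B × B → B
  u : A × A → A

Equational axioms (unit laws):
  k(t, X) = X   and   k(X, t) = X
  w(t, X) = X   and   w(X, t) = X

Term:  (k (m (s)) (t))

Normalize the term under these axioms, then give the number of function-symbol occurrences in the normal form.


size = 2

1. (k (m (s)) (t))  →  (m (s))
normal form: (m (s))


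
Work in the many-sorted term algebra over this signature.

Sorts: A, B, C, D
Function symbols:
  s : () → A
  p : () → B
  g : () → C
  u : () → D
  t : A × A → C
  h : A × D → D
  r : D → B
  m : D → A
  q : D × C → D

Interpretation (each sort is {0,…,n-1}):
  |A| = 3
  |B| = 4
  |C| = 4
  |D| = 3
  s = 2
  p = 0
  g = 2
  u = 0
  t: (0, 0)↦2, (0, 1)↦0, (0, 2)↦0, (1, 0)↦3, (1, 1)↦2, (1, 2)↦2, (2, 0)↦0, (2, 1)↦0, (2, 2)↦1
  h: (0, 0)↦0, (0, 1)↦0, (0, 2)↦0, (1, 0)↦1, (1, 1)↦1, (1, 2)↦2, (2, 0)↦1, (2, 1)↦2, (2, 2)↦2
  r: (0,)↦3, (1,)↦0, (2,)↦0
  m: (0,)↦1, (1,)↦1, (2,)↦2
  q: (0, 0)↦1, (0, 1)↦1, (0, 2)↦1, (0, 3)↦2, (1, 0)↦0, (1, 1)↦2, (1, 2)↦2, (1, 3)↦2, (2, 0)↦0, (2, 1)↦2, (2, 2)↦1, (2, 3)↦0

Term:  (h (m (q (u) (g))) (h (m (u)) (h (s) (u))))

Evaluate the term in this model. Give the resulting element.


value = 1

  u = 0
  g = 2
  (q (u) (g)) = q(0, 2) = 1
  (m (q (u) (g))) = m(1,) = 1
  u = 0
  (m (u)) = m(0,) = 1
  s = 2
  u = 0
  (h (s) (u)) = h(2, 0) = 1
  (h (m (u)) (h (s) (u))) = h(1, 1) = 1
  (h (m (q (u) (g))) (h (m (u)) (h (s) (u)))) = h(1, 1) = 1


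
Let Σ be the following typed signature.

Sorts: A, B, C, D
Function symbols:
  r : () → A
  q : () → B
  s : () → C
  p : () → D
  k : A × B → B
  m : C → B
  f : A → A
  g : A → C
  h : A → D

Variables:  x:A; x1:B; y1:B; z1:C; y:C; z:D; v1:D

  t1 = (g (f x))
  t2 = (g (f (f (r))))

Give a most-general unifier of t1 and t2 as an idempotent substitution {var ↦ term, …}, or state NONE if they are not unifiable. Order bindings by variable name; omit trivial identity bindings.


{x ↦ (f (r))}


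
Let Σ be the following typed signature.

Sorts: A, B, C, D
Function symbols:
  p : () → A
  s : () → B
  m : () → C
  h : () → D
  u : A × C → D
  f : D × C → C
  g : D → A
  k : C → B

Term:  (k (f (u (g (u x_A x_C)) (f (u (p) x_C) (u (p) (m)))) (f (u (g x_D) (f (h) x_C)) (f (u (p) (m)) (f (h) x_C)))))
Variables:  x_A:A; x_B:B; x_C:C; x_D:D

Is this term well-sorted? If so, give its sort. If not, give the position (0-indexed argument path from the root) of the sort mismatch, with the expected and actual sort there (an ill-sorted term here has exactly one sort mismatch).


ill-sorted at position [0, 0, 1, 1]: expected C, got D

          x_A : A
          x_C : C
        (u x_A x_C) : D
      (g (u x_A x_C)) : A
          (p) : A
          x_C : C
        (u (p) x_C) : D
          (p) : A
          (m) : C
        (u (p) (m)) : D
      (f (u (p) x_C) (u (p) (m))) : ✗ arg 1 at [0, 0, 1, 1] has sort D, expected C
          x_D : D
        (g x_D) : A
          (h) : D
          x_C : C
        (f (h) x_C) : C
      (u (g x_D) (f (h) x_C)) : D
          (p) : A
          (m) : C
        (u (p) (m)) : D
          (h) : D
          x_C : C
        (f (h) x_C) : C
      (f (u (p) (m)) (f (h) x_C)) : C
    (f (u (g x_D) (f (h) x_C)) (f (u (p) (m)) (f (h) x_C))) : C


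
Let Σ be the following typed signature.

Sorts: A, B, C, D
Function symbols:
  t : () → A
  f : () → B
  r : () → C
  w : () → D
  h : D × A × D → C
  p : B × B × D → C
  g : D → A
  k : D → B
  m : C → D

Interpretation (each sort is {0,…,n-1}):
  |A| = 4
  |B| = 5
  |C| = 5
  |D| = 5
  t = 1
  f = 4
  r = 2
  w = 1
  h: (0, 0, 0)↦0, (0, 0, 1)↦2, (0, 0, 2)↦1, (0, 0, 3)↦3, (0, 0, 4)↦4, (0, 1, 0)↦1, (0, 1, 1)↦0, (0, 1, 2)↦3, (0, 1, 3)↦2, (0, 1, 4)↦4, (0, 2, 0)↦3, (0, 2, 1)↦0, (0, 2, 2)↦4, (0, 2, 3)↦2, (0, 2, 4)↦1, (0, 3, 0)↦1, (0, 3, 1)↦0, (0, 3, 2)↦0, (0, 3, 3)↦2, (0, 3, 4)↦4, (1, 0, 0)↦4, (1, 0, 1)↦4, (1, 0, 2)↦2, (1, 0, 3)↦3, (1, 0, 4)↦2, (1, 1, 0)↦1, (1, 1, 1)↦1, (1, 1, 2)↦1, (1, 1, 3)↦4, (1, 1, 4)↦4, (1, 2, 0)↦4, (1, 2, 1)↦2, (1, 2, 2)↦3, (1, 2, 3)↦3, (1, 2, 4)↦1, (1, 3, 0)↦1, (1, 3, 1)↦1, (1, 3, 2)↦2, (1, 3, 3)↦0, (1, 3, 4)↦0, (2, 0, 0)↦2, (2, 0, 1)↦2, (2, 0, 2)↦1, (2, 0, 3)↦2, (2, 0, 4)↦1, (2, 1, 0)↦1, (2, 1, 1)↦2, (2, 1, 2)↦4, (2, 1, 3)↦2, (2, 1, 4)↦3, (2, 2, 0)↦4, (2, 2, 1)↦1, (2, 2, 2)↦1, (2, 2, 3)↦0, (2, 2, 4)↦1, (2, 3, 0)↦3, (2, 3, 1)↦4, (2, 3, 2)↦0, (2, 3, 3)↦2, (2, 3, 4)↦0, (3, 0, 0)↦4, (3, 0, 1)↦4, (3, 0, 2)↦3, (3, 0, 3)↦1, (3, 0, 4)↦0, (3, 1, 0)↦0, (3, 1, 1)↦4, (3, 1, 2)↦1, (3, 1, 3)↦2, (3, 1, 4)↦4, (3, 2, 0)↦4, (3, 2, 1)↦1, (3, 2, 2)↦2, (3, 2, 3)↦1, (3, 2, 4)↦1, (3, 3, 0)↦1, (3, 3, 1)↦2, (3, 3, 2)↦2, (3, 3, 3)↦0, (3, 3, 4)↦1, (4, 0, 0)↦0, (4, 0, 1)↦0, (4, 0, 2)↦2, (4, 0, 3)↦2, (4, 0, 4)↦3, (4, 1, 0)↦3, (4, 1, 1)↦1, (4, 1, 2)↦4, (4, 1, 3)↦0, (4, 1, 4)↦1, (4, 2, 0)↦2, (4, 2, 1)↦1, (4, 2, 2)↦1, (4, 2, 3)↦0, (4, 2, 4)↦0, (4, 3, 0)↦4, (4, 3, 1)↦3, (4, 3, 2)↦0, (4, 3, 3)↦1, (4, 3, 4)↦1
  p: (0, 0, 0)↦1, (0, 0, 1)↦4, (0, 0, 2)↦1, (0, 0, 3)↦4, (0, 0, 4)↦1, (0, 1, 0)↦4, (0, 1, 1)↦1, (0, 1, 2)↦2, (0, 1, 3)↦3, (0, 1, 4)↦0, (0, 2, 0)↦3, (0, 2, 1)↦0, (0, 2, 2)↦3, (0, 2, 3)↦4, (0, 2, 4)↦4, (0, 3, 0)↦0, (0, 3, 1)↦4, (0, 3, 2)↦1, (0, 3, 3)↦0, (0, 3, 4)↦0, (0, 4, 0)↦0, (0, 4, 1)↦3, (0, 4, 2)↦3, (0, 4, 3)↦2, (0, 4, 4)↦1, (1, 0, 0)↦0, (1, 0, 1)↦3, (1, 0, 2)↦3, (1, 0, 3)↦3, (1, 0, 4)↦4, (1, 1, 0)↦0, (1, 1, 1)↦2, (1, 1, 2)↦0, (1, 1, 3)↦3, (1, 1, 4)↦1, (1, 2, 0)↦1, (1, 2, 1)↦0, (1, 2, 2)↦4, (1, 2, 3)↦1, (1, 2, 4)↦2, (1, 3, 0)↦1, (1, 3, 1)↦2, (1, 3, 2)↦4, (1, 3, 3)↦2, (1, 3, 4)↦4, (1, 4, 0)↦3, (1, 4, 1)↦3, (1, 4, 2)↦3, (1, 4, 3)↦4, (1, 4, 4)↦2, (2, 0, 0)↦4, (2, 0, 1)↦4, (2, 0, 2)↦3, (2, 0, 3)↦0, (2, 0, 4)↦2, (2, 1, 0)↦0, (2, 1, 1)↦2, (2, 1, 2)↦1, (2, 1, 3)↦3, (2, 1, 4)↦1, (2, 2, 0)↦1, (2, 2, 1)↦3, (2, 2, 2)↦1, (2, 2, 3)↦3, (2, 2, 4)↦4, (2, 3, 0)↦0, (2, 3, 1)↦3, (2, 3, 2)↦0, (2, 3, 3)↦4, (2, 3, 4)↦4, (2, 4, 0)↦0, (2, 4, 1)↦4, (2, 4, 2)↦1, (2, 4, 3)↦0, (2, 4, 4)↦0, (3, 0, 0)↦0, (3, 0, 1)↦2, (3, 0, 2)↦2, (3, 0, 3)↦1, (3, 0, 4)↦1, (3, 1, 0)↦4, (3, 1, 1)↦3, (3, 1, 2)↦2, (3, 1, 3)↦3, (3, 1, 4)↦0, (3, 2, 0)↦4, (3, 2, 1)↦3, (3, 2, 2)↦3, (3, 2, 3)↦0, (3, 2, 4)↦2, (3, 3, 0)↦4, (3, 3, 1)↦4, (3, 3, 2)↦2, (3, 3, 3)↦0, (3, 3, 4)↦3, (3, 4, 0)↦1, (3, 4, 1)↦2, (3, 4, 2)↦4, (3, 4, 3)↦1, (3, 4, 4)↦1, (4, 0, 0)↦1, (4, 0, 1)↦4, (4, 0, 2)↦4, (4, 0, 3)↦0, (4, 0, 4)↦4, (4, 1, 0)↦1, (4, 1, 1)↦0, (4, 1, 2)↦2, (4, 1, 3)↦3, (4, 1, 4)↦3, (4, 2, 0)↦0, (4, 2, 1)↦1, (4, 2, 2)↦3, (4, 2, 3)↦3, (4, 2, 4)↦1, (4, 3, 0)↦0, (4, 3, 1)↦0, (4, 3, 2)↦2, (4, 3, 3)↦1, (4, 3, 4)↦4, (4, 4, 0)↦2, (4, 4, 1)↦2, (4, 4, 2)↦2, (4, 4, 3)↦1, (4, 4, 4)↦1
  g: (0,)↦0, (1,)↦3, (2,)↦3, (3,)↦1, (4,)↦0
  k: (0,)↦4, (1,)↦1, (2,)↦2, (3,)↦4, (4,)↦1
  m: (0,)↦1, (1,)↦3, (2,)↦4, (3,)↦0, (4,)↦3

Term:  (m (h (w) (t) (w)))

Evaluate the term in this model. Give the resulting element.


value = 3

  w = 1
  t = 1
  w = 1
  (h (w) (t) (w)) = h(1, 1, 1) = 1
  (m (h (w) (t) (w))) = m(1,) = 3


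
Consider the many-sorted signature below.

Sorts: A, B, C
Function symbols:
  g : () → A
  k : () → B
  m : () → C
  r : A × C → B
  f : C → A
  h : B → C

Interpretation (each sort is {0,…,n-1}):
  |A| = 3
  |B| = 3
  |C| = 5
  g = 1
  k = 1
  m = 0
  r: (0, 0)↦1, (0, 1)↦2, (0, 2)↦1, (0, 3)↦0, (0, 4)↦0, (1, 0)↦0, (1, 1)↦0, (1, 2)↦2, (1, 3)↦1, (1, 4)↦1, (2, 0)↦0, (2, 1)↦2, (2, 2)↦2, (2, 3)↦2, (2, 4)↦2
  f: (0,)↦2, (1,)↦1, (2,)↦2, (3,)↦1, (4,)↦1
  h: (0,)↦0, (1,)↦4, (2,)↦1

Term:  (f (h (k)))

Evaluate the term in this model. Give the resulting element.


  k = 1
  (h (k)) = h(1,) = 4
  (f (h (k))) = f(4,) = 1

value = 1


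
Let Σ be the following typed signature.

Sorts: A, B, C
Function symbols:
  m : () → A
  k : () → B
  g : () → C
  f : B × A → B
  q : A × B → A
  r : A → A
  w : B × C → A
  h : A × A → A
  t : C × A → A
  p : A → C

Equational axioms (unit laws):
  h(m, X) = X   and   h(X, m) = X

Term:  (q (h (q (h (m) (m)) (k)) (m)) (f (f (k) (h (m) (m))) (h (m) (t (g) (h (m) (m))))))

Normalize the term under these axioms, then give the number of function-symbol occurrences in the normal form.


1. (q (h (q (h (m) (m)) (k)) (m)) (f (f (k) (h (m) (m))) (h (m) (t (g) (h (m) (m))))))  →  (q (q (h (m) (m)) (k)) (f (f (k) (h (m) (m))) (h (m) (t (g) (h (m) (m))))))
2. (q (q (h (m) (m)) (k)) (f (f (k) (h (m) (m))) (h (m) (t (g) (h (m) (m))))))  →  (q (q (m) (k)) (f (f (k) (h (m) (m))) (h (m) (t (g) (h (m) (m))))))
3. (q (q (m) (k)) (f (f (k) (h (m) (m))) (h (m) (t (g) (h (m) (m))))))  →  (q (q (m) (k)) (f (f (k) (m)) (h (m) (t (g) (h (m) (m))))))
4. (q (q (m) (k)) (f (f (k) (m)) (h (m) (t (g) (h (m) (m))))))  →  (q (q (m) (k)) (f (f (k) (m)) (t (g) (h (m) (m)))))
5. (q (q (m) (k)) (f (f (k) (m)) (t (g) (h (m) (m)))))  →  (q (q (m) (k)) (f (f (k) (m)) (t (g) (m))))
normal form: (q (q (m) (k)) (f (f (k) (m)) (t (g) (m))))

size = 11


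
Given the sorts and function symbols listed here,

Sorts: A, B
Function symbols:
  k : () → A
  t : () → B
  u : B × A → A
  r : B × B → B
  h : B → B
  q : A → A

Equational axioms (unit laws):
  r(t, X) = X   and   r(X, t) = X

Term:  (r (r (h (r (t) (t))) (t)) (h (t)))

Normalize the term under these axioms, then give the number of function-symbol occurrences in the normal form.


size = 5

1. (r (r (h (r (t) (t))) (t)) (h (t)))  →  (r (h (r (t) (t))) (h (t)))
2. (r (h (r (t) (t))) (h (t)))  →  (r (h (t)) (h (t)))
normal form: (r (h (t)) (h (t)))


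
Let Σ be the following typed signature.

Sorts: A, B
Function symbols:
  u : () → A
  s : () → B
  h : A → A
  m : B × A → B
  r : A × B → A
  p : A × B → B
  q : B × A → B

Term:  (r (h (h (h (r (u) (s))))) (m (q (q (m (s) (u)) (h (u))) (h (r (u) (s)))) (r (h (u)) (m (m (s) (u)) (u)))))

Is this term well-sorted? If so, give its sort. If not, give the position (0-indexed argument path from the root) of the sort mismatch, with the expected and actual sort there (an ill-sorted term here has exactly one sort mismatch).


well-sorted; sort = A

          (u) : A
          (s) : B
        (r (u) (s)) : A
      (h (r (u) (s))) : A
    (h (h (r (u) (s)))) : A
  (h (h (h (r (u) (s))))) : A
          (s) : B
          (u) : A
        (m (s) (u)) : B
          (u) : A
        (h (u)) : A
      (q (m (s) (u)) (h (u))) : B
          (u) : A
          (s) : B
        (r (u) (s)) : A
      (h (r (u) (s))) : A
    (q (q (m (s) (u)) (h (u))) (h (r (u) (s)))) : B
        (u) : A
      (h (u)) : A
          (s) : B
          (u) : A
        (m (s) (u)) : B
        (u) : A
      (m (m (s) (u)) (u)) : B
    (r (h (u)) (m (m (s) (u)) (u))) : A
  (m (q (q (m (s) (u)) (h (u))) (h (r (u) (s)))) (r (h (u)) (m (m (s) (u)) (u)))) : B
(r (h (h (h (r (u) (s))))) (m (q (q (m (s) (u)) (h (u))) (h (r (u) (s)))) (r (h (u)) (m (m (s) (u)) (u))))) : A


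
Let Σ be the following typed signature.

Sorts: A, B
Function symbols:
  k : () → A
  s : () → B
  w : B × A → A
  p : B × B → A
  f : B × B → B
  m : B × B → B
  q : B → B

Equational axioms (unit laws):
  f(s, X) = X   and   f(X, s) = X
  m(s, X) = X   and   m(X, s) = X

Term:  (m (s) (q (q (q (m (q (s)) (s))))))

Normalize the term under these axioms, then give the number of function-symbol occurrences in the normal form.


size = 5

1. (m (s) (q (q (q (m (q (s)) (s))))))  →  (q (q (q (m (q (s)) (s)))))
2. (q (q (q (m (q (s)) (s)))))  →  (q (q (q (q (s)))))
normal form: (q (q (q (q (s)))))


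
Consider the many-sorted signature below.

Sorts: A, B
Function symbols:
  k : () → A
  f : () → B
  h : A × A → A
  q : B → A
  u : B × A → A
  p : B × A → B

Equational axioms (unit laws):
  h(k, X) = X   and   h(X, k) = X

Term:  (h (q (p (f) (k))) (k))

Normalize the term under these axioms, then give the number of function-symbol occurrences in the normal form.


size = 4

1. (h (q (p (f) (k))) (k))  →  (q (p (f) (k)))
normal form: (q (p (f) (k)))
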